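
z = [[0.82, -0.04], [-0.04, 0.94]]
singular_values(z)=[0.95, 0.81]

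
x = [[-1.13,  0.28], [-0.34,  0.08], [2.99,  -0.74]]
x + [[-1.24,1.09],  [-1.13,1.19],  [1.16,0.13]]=[[-2.37, 1.37], [-1.47, 1.27], [4.15, -0.61]]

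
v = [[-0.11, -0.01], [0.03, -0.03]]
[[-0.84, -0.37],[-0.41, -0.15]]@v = [[0.08,0.02], [0.04,0.01]]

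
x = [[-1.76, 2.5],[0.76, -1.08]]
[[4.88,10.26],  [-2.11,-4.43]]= x @ [[1.22, -1.85], [2.81, 2.80]]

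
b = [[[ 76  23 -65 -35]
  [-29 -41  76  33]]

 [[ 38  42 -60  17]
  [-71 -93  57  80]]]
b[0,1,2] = 76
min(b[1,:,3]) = 17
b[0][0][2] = -65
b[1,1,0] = -71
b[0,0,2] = -65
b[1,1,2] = 57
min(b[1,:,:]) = -93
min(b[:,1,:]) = -93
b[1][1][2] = 57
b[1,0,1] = 42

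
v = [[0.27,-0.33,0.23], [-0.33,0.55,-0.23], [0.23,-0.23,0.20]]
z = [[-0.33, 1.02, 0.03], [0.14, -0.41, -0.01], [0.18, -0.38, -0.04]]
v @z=[[-0.09, 0.32, 0.00], [0.14, -0.47, -0.01], [-0.07, 0.25, 0.0]]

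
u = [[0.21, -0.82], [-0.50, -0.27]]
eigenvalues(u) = [0.65, -0.71]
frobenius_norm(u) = 1.02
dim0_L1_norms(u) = [0.71, 1.09]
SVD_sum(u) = [[0.07, -0.83], [0.02, -0.23]] + [[0.14, 0.01],[-0.52, -0.04]]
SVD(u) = [[0.96, 0.26], [0.26, -0.96]] @ diag([0.8650702006041743, 0.5394937886821806]) @ [[0.08, -1.00], [1.0, 0.08]]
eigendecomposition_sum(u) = [[0.44, -0.39], [-0.24, 0.21]] + [[-0.23, -0.43], [-0.26, -0.48]]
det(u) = -0.47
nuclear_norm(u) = 1.40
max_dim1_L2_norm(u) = 0.85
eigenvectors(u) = [[0.88, 0.66], [-0.48, 0.75]]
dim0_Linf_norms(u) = [0.5, 0.82]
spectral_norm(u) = 0.87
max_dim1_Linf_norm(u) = 0.82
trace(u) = -0.06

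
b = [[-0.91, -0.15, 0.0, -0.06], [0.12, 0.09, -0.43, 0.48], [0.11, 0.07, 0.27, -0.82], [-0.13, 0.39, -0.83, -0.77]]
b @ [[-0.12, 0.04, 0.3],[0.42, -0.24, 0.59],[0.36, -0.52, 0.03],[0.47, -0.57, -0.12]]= [[0.02, 0.03, -0.35], [0.09, -0.07, 0.02], [-0.27, 0.31, 0.18], [-0.48, 0.77, 0.26]]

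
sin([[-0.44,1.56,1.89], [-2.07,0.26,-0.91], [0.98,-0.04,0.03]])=[[-0.27, 1.89, 2.27], [-2.53, 0.56, -1.17], [1.19, -0.03, 0.35]]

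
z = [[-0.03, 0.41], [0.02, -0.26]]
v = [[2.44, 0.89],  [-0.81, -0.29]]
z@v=[[-0.41, -0.15], [0.26, 0.09]]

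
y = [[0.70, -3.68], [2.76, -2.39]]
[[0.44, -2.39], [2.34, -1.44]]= y @[[0.89, 0.05], [0.05, 0.66]]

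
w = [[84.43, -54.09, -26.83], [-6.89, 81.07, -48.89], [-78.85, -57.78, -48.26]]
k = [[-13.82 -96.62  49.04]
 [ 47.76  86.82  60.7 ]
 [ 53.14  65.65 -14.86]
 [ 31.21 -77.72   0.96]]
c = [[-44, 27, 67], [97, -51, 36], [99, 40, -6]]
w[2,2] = -48.26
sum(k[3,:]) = -45.55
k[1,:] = [47.76, 86.82, 60.7]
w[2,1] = -57.78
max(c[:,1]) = 40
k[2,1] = 65.65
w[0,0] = 84.43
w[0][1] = -54.09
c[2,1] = 40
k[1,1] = 86.82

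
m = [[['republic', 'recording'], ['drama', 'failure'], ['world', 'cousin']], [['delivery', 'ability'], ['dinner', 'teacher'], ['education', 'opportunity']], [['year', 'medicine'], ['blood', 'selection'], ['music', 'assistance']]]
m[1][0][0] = 'delivery'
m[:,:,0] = [['republic', 'drama', 'world'], ['delivery', 'dinner', 'education'], ['year', 'blood', 'music']]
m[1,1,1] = 'teacher'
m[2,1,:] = ['blood', 'selection']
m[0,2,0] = 'world'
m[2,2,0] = 'music'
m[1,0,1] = 'ability'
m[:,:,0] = [['republic', 'drama', 'world'], ['delivery', 'dinner', 'education'], ['year', 'blood', 'music']]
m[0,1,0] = 'drama'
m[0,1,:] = ['drama', 'failure']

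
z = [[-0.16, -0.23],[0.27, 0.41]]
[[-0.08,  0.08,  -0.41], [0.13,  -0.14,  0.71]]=z @ [[0.21, -0.22, 1.1], [0.19, -0.19, 1.00]]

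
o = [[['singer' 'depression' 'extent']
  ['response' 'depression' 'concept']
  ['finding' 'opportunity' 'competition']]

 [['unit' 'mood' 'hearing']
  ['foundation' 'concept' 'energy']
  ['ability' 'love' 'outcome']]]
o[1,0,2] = 'hearing'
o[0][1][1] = 'depression'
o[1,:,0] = ['unit', 'foundation', 'ability']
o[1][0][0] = 'unit'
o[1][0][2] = 'hearing'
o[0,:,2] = ['extent', 'concept', 'competition']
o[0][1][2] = 'concept'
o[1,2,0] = 'ability'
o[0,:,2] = ['extent', 'concept', 'competition']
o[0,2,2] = 'competition'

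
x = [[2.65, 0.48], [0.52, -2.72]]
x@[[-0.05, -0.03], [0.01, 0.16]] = [[-0.13, -0.0], [-0.05, -0.45]]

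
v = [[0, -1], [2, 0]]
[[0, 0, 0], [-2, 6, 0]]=v @ [[-1, 3, 0], [0, 0, 0]]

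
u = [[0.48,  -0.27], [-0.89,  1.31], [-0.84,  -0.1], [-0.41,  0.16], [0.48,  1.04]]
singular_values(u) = [1.84, 1.28]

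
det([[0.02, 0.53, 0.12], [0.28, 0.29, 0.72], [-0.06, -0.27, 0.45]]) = -0.090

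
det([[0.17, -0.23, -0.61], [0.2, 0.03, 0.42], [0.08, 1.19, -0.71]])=-0.273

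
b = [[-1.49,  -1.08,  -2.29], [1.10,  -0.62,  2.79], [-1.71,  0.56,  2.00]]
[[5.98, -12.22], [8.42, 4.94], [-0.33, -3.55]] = b @ [[-0.62, 4.27], [-7.88, 3.56], [1.51, 0.88]]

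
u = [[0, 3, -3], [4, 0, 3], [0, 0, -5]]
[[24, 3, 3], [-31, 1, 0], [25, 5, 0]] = u @ [[-4, 1, 0], [3, 0, 1], [-5, -1, 0]]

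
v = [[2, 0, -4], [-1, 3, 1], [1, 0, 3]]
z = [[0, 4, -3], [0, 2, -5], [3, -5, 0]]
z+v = [[2, 4, -7], [-1, 5, -4], [4, -5, 3]]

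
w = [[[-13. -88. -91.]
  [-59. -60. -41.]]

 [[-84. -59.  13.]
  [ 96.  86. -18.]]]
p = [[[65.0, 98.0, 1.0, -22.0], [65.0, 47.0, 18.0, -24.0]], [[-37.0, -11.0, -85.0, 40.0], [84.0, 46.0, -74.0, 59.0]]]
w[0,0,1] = -88.0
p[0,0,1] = 98.0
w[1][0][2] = 13.0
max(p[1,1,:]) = 84.0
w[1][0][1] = -59.0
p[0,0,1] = 98.0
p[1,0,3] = 40.0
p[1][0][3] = 40.0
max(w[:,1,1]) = 86.0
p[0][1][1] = 47.0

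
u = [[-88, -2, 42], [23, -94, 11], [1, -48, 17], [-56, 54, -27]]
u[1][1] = -94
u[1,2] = 11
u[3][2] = -27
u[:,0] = [-88, 23, 1, -56]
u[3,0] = -56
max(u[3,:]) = 54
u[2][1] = -48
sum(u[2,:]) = -30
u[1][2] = 11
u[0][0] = -88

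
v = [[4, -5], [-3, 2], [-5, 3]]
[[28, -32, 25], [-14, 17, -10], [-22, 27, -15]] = v @[[2, -3, 0], [-4, 4, -5]]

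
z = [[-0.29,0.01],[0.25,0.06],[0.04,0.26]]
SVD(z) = [[-0.71, -0.33],[0.65, 0.03],[0.27, -0.94]] @ diag([0.39280967252505095, 0.255344005550869]) @ [[0.97,0.26], [0.26,-0.97]]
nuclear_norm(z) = 0.65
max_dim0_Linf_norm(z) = 0.29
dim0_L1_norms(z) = [0.58, 0.33]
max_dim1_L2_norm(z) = 0.29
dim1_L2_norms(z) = [0.29, 0.26, 0.26]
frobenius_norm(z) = 0.47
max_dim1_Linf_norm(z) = 0.29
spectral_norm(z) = 0.39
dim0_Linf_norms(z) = [0.29, 0.26]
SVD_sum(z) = [[-0.27,-0.07], [0.25,0.07], [0.10,0.03]] + [[-0.02,0.08], [0.00,-0.01], [-0.06,0.23]]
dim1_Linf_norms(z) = [0.29, 0.25, 0.26]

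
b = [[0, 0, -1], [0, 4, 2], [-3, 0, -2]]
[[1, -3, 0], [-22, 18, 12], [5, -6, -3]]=b@[[-1, 0, 1], [-5, 3, 3], [-1, 3, 0]]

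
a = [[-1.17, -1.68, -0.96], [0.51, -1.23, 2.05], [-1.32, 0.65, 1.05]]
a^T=[[-1.17, 0.51, -1.32], [-1.68, -1.23, 0.65], [-0.96, 2.05, 1.05]]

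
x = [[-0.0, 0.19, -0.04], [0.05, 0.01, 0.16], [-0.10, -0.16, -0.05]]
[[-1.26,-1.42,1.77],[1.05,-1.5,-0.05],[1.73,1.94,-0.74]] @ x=[[-0.25, -0.54, -0.27], [-0.07, 0.19, -0.28], [0.17, 0.47, 0.28]]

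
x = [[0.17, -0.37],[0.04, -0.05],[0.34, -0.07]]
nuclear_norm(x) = 0.72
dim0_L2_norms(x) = [0.38, 0.38]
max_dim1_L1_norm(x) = 0.54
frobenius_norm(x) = 0.54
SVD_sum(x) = [[0.27, -0.27], [0.05, -0.04], [0.21, -0.2]] + [[-0.1, -0.10], [-0.01, -0.01], [0.13, 0.13]]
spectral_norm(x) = 0.48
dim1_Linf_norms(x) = [0.37, 0.05, 0.34]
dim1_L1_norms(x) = [0.54, 0.09, 0.41]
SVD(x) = [[-0.79, -0.6], [-0.13, -0.03], [-0.6, 0.8]] @ diag([0.4836368119106901, 0.23768768197965975]) @ [[-0.71,0.7], [0.70,0.71]]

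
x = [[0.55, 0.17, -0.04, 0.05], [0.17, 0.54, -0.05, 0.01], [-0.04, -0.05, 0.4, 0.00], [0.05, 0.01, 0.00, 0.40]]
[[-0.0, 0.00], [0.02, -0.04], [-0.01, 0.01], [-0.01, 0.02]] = x @ [[-0.02, 0.03], [0.04, -0.08], [-0.01, 0.03], [-0.02, 0.05]]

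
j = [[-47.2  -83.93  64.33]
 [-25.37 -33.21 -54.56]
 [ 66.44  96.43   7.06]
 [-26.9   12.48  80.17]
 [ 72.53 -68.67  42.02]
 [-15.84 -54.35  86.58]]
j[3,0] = -26.9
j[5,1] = -54.35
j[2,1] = 96.43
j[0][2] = 64.33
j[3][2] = 80.17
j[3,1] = 12.48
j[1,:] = [-25.37, -33.21, -54.56]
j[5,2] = 86.58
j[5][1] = -54.35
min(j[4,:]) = -68.67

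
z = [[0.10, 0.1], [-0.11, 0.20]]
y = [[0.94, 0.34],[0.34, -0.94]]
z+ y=[[1.04, 0.44], [0.23, -0.74]]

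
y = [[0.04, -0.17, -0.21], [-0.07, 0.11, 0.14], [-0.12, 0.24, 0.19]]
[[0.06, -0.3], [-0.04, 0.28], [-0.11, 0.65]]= y @ [[0.00, -2.0], [-0.68, 2.49], [0.28, -0.99]]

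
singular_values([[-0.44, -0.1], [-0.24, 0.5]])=[0.58, 0.42]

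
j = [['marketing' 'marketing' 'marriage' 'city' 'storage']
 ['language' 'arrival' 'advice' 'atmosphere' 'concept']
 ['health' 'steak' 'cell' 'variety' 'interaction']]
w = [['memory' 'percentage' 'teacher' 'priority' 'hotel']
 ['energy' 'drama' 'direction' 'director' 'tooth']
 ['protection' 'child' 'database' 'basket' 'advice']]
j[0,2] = 'marriage'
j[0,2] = 'marriage'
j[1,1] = 'arrival'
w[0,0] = 'memory'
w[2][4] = 'advice'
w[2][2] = 'database'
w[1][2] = 'direction'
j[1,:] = ['language', 'arrival', 'advice', 'atmosphere', 'concept']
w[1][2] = 'direction'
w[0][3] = 'priority'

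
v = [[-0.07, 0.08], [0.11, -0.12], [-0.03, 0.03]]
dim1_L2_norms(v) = [0.11, 0.16, 0.04]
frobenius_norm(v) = 0.20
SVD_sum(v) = [[-0.07, 0.08], [0.11, -0.12], [-0.03, 0.03]] + [[0.00, 0.00], [0.0, 0.0], [-0.00, -0.0]]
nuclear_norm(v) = 0.20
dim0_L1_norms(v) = [0.21, 0.23]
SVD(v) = [[-0.53, -0.67], [0.82, -0.26], [-0.21, 0.70]] @ diag([0.1989759087906546, 0.002930481348362671]) @ [[0.67, -0.74], [-0.74, -0.67]]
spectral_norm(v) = 0.20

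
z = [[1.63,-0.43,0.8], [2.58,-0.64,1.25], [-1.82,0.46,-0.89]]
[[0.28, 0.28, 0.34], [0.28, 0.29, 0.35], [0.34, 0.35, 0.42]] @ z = [[0.56, -0.14, 0.27], [0.57, -0.14, 0.28], [0.69, -0.18, 0.34]]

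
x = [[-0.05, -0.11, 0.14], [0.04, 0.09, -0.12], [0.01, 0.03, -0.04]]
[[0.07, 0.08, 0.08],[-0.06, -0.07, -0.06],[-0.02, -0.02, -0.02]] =x @ [[0.12, -0.60, 0.10], [0.06, 0.04, -0.59], [0.6, 0.41, 0.12]]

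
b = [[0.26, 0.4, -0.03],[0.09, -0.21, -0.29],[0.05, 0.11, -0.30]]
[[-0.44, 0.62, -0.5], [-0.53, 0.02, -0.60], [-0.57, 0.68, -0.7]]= b @ [[-1.17, -0.75, -1.08],[-0.22, 1.91, -0.40],[1.63, -1.68, 2.01]]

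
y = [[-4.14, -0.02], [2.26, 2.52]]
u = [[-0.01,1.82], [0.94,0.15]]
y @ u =[[0.02, -7.54], [2.35, 4.49]]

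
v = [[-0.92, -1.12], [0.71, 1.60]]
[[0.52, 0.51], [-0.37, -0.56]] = v @ [[-0.61, -0.27],  [0.04, -0.23]]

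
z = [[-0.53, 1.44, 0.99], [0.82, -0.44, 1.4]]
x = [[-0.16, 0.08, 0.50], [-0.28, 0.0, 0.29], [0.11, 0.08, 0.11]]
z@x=[[-0.21, 0.04, 0.26],[0.15, 0.18, 0.44]]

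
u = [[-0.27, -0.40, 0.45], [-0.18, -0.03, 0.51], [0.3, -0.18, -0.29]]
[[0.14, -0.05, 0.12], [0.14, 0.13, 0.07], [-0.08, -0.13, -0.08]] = u@[[-0.03, 0.11, -0.25], [-0.02, 0.41, -0.07], [0.27, 0.32, 0.05]]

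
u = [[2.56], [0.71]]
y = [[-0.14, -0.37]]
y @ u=[[-0.62]]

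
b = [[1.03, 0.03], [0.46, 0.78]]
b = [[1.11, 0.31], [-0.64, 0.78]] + [[-0.08, -0.28], [1.10, 0.00]]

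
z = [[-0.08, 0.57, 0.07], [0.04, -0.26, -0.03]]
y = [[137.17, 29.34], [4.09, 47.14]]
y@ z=[[-9.80, 70.56, 8.72], [1.56, -9.93, -1.13]]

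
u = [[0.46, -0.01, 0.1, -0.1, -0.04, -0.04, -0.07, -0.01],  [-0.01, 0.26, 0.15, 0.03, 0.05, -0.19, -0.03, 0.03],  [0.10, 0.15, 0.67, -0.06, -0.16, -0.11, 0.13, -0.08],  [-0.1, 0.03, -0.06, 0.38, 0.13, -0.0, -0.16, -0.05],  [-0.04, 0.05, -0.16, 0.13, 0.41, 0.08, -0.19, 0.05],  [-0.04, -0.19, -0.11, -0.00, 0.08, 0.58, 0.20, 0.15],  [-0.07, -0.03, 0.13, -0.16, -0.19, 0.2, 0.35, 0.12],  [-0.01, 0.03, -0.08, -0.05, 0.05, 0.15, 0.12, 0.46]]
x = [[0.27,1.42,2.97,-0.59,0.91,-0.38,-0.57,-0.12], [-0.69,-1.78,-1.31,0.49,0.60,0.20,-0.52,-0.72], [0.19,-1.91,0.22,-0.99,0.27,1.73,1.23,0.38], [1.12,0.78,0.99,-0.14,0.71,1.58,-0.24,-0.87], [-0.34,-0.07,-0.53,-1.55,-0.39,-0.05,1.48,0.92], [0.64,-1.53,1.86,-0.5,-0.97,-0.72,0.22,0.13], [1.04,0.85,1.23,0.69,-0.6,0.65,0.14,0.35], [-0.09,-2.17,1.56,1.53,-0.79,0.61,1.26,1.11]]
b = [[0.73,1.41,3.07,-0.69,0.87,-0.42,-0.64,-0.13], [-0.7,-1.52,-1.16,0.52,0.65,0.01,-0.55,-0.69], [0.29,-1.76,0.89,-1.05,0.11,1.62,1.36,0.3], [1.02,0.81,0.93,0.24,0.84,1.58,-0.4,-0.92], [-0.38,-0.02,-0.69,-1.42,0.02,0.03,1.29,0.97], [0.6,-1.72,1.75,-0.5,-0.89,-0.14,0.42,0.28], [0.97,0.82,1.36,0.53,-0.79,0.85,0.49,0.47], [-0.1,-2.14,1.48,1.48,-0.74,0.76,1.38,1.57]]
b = x + u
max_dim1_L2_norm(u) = 0.74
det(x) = -0.35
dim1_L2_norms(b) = [3.71, 2.37, 3.11, 2.61, 2.29, 2.77, 2.36, 3.8]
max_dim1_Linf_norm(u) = 0.67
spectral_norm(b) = 5.08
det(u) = 0.00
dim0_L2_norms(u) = [0.49, 0.36, 0.74, 0.45, 0.51, 0.67, 0.51, 0.51]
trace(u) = 3.57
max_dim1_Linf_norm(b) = 3.07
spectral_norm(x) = 4.77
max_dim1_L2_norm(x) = 3.65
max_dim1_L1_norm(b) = 9.65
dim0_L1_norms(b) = [4.79, 10.2, 11.33, 6.43, 4.91, 5.41, 6.53, 5.33]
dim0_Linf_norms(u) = [0.46, 0.26, 0.67, 0.38, 0.41, 0.58, 0.35, 0.46]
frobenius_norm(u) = 1.54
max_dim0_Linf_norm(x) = 2.97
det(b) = 1.09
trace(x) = -1.29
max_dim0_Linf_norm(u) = 0.67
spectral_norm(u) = 0.96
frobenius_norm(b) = 8.30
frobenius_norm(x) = 8.21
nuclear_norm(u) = 3.57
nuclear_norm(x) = 19.03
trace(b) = 2.28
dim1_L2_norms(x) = [3.55, 2.61, 3.07, 2.58, 2.45, 2.83, 2.17, 3.65]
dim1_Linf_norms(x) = [2.97, 1.78, 1.91, 1.58, 1.55, 1.86, 1.23, 2.17]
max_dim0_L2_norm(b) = 4.47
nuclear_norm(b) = 18.84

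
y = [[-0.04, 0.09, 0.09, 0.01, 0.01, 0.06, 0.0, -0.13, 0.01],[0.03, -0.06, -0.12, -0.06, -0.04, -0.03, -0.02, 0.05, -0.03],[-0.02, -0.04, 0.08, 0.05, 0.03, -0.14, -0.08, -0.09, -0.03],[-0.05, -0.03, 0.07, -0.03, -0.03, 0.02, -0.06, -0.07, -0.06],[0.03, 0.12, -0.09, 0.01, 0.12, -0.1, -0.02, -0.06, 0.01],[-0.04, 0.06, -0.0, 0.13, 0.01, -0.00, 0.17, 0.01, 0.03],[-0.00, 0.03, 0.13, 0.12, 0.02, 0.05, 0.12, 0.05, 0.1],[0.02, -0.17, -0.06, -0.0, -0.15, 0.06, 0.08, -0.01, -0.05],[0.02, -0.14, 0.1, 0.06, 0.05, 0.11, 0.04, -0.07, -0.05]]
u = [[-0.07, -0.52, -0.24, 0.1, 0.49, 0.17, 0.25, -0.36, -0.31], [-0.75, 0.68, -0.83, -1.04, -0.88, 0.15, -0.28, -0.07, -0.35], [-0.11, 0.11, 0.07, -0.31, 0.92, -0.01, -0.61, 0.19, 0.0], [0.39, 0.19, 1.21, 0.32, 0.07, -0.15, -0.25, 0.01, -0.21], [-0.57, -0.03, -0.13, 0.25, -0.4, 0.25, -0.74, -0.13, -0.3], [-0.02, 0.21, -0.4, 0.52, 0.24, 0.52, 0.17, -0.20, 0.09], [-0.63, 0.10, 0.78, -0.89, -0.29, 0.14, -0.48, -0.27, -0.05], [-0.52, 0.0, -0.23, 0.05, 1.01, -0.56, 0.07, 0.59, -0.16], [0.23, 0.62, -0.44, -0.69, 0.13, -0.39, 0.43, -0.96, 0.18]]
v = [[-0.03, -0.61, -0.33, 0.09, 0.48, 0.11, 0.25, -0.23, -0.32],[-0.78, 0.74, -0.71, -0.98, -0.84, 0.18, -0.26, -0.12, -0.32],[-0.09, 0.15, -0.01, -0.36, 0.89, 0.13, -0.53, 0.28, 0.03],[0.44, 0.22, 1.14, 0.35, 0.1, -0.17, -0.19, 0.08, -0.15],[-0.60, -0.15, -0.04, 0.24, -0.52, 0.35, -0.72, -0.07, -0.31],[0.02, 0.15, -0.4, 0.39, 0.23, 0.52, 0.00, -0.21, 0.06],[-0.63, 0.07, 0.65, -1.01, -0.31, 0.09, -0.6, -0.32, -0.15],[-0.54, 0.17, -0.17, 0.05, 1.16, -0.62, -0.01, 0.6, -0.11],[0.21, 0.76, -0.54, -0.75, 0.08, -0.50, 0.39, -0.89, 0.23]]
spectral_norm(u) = 2.39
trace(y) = 0.13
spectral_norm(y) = 0.36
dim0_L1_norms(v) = [3.34, 3.02, 3.99, 4.22, 4.61, 2.67, 2.95, 2.8, 1.68]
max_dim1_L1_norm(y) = 0.64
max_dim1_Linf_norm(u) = 1.21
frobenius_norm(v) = 4.17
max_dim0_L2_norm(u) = 1.8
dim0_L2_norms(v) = [1.38, 1.28, 1.68, 1.74, 1.87, 1.06, 1.22, 1.21, 0.64]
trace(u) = 1.41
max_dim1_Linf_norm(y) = 0.17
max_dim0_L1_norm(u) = 4.43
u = y + v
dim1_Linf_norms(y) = [0.13, 0.12, 0.14, 0.07, 0.12, 0.17, 0.13, 0.17, 0.14]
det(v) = 0.71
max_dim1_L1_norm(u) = 5.03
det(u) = 1.12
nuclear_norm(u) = 10.79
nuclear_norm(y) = 1.56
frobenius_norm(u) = 4.10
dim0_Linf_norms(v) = [0.78, 0.76, 1.14, 1.01, 1.16, 0.62, 0.72, 0.89, 0.32]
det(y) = 0.00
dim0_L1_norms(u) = [3.29, 2.46, 4.33, 4.17, 4.43, 2.34, 3.28, 2.78, 1.65]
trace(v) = 1.28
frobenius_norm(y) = 0.65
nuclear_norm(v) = 10.76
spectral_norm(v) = 2.46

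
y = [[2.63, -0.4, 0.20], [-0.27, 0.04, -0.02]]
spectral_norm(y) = 2.68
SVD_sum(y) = [[2.63, -0.4, 0.2], [-0.27, 0.04, -0.02]] + [[-0.00, -0.00, 0.00], [-0.0, -0.0, 0.00]]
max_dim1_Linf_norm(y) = 2.63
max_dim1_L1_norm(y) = 3.23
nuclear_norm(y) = 2.68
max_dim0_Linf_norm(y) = 2.63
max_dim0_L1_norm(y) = 2.9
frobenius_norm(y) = 2.68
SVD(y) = [[-0.99, 0.10], [0.1, 0.99]] @ diag([2.6817529038553705, 0.0011673316971146934]) @ [[-0.99, 0.15, -0.07], [-0.17, -0.88, 0.44]]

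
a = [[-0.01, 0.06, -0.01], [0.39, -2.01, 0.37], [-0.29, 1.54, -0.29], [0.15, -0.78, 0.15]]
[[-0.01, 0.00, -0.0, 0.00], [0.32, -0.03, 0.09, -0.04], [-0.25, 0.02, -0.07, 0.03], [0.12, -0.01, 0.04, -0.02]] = a @[[0.03, -0.06, 0.04, 0.02], [-0.16, -0.0, -0.04, 0.01], [-0.03, -0.02, -0.01, -0.07]]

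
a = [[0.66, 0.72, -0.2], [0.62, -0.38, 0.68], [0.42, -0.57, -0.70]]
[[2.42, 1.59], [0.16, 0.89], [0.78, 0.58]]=a @ [[2.03, 1.85], [1.25, 0.48], [-0.91, -0.11]]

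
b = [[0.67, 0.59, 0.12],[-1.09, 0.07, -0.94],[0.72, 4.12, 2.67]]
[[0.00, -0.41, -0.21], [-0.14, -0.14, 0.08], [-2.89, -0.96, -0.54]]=b@[[0.51, -0.28, -0.18], [-0.48, -0.47, -0.17], [-0.48, 0.44, 0.11]]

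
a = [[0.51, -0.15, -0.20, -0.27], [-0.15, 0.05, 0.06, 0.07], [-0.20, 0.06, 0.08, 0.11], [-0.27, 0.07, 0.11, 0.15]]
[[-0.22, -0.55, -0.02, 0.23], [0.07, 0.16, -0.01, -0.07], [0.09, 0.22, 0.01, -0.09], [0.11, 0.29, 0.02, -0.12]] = a@[[-0.44, -0.87, 0.08, -0.23], [0.65, -0.21, -0.45, -0.58], [-0.62, 0.41, -0.43, -0.51], [0.07, 0.19, 0.78, -0.59]]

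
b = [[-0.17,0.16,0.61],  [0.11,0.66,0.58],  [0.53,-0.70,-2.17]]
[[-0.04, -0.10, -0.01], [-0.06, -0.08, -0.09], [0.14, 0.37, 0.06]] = b @ [[0.14, 0.02, -0.10], [-0.13, 0.02, -0.1], [0.01, -0.17, -0.02]]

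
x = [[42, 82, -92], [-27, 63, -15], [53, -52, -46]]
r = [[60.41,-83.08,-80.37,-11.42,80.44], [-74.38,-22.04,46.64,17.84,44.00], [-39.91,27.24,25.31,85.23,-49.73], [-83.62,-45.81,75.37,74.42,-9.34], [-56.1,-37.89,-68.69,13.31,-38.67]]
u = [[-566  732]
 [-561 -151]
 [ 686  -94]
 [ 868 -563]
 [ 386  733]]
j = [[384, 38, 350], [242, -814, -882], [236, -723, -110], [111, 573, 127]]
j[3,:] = [111, 573, 127]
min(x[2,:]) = -52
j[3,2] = 127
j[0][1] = 38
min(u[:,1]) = -563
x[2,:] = [53, -52, -46]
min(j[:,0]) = 111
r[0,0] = 60.41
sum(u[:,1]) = 657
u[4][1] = 733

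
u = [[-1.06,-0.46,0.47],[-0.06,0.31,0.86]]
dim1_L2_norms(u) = [1.25, 0.92]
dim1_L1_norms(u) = [1.99, 1.23]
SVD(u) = [[-0.93, -0.36], [-0.36, 0.93]] @ diag([1.2967836870825835, 0.8448384868816642]) @ [[0.78,0.24,-0.58], [0.39,0.54,0.75]]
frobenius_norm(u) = 1.55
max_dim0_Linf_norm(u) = 1.06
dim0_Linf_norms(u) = [1.06, 0.46, 0.86]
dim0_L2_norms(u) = [1.06, 0.55, 0.98]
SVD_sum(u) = [[-0.94, -0.30, 0.7], [-0.36, -0.11, 0.27]] + [[-0.12, -0.16, -0.23],[0.3, 0.42, 0.59]]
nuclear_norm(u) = 2.14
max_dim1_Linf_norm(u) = 1.06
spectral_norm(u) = 1.30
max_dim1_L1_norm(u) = 1.99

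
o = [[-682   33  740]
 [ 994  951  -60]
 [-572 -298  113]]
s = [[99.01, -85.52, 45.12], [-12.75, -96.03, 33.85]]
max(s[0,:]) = 99.01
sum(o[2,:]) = -757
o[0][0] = -682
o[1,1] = 951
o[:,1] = [33, 951, -298]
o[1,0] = 994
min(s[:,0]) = -12.75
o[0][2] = 740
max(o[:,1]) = 951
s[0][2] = 45.12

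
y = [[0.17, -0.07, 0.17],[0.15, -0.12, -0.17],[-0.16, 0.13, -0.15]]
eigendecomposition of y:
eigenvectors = [[0.73+0.00j, 0.02+0.36j, 0.02-0.36j],[(0.67+0j), 0.75+0.00j, (0.75-0j)],[(-0.13+0j), (-0.13-0.53j), (-0.13+0.53j)]]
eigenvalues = [(0.08+0j), (-0.09+0.19j), (-0.09-0.19j)]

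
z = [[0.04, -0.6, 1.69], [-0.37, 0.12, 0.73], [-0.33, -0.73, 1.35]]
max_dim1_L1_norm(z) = 2.41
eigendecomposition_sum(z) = [[(-0.09+0.35j),(0.33+0.5j),0.38-0.74j], [(-0.17+0.12j),(-0.04+0.34j),(0.44-0.19j)], [-0.21+0.08j,(-0.13+0.34j),0.50-0.07j]] + [[(-0.09-0.35j), (0.33-0.5j), (0.38+0.74j)], [-0.17-0.12j, -0.04-0.34j, 0.44+0.19j], [-0.21-0.08j, (-0.13-0.34j), (0.5+0.07j)]] + [[(0.22+0j), -1.27-0.00j, 0.93+0.00j], [-0.03-0.00j, 0.19+0.00j, (-0.14-0j)], [(0.08+0j), (-0.47-0j), 0.35+0.00j]]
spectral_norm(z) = 2.45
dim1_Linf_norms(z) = [1.69, 0.73, 1.35]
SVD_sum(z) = [[-0.20, -0.62, 1.65], [-0.08, -0.24, 0.63], [-0.18, -0.54, 1.44]] + [[0.09, -0.10, -0.03], [-0.32, 0.34, 0.09], [0.03, -0.03, -0.01]] + [[0.15,0.12,0.07], [0.03,0.02,0.01], [-0.18,-0.15,-0.08]]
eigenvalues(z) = [(0.37+0.62j), (0.37-0.62j), (0.76+0j)]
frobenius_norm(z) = 2.52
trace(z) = 1.51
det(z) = 0.40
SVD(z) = [[0.72, -0.28, -0.63], [0.28, 0.95, -0.11], [0.63, -0.09, 0.77]] @ diag([2.452599305960159, 0.49413935269634623, 0.3267765972657494]) @ [[-0.11, -0.35, 0.93], [-0.68, 0.71, 0.19], [-0.73, -0.61, -0.32]]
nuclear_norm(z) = 3.27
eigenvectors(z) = [[(0.77+0j),(0.77-0j),0.93+0.00j], [0.33+0.28j,(0.33-0.28j),-0.14+0.00j], [(0.27+0.38j),(0.27-0.38j),(0.35+0j)]]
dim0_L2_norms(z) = [0.5, 0.95, 2.28]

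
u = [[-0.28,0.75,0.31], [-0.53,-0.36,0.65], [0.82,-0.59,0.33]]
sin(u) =[[-0.41, 0.76, 0.36], [-0.51, -0.53, 0.68], [0.9, -0.59, 0.24]]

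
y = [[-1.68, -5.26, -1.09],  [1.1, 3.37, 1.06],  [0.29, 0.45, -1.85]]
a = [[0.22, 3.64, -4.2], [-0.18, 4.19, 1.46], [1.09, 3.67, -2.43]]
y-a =[[-1.9, -8.9, 3.11], [1.28, -0.82, -0.4], [-0.8, -3.22, 0.58]]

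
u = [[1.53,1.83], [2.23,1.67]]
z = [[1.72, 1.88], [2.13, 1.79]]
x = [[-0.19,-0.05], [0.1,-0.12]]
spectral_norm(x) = 0.22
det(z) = -0.93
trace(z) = 3.51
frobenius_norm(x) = 0.25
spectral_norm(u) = 3.64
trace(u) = 3.20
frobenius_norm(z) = 3.77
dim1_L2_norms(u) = [2.39, 2.79]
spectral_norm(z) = 3.76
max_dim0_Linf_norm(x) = 0.19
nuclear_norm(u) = 4.06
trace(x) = -0.31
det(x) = 0.03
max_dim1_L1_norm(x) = 0.24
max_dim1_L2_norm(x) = 0.2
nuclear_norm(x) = 0.34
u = x + z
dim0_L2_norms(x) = [0.21, 0.13]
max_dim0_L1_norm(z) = 3.85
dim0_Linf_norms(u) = [2.23, 1.83]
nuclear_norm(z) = 4.01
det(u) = -1.53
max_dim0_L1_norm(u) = 3.76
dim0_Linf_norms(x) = [0.19, 0.12]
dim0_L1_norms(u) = [3.76, 3.5]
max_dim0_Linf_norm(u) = 2.23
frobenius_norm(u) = 3.67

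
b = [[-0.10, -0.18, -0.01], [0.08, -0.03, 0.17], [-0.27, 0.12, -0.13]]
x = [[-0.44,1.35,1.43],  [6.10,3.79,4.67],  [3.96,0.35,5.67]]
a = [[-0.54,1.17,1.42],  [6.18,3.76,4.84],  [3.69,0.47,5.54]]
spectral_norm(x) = 10.74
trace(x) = 9.02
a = x + b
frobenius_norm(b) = 0.43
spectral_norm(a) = 10.71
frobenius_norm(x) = 11.20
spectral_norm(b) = 0.36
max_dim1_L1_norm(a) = 14.78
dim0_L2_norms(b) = [0.3, 0.22, 0.21]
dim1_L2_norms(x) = [2.02, 8.57, 6.92]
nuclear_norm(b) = 0.67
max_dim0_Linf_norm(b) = 0.27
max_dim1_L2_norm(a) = 8.7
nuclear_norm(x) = 15.12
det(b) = 0.01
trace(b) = -0.26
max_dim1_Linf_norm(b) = 0.27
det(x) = -48.87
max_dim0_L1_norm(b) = 0.45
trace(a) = 8.76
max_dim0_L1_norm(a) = 11.8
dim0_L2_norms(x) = [7.29, 4.04, 7.48]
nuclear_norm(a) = 14.90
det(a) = -44.76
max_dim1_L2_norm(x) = 8.57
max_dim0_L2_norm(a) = 7.49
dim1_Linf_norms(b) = [0.18, 0.17, 0.27]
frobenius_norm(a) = 11.13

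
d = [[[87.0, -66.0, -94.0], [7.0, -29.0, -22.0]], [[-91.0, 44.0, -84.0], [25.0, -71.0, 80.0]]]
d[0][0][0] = 87.0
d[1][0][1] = 44.0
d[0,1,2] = -22.0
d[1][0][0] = -91.0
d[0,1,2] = -22.0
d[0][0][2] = -94.0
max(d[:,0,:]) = 87.0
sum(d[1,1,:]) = 34.0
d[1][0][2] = -84.0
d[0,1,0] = 7.0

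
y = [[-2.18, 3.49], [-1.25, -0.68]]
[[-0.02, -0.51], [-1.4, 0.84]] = y@[[0.84,-0.44], [0.52,-0.42]]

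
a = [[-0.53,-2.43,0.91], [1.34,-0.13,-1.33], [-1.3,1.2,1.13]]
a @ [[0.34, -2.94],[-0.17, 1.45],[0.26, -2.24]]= [[0.47, -4.0], [0.13, -1.15], [-0.35, 3.03]]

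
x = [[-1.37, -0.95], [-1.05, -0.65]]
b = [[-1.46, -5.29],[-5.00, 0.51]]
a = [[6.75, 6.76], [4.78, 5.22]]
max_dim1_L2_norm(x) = 1.67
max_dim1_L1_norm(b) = 6.75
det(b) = -27.19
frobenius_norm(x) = 2.07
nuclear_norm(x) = 2.13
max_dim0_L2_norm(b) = 5.31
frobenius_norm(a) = 11.89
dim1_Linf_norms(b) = [5.29, 5.0]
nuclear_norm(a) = 12.13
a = x @ b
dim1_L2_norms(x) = [1.67, 1.23]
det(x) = -0.11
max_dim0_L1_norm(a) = 11.98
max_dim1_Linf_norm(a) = 6.76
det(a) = 2.92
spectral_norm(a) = 11.89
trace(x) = -2.02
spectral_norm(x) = 2.07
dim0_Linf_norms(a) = [6.75, 6.76]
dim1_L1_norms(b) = [6.75, 5.51]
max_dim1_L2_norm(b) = 5.49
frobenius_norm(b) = 7.44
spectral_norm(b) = 5.74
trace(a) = 11.97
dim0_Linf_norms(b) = [5.0, 5.29]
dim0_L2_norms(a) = [8.27, 8.54]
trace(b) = -0.95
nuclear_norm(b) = 10.48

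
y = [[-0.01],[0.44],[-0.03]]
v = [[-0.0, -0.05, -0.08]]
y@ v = [[0.0, 0.00, 0.0], [0.00, -0.02, -0.04], [0.00, 0.00, 0.00]]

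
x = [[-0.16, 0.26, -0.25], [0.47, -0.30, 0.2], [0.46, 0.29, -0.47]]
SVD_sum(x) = [[0.1,0.16,-0.21], [-0.05,-0.09,0.12], [0.23,0.38,-0.51]] + [[-0.25, 0.1, -0.04], [0.52, -0.21, 0.08], [0.23, -0.09, 0.04]] + [[-0.00, -0.00, -0.0], [-0.0, -0.0, -0.00], [0.0, 0.0, 0.0]]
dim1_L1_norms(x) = [0.67, 0.97, 1.22]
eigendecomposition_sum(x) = [[-0.0, -0.00, 0.0], [-0.0, -0.00, 0.0], [-0.0, -0.0, 0.0]] + [[-0.23, -0.13, 0.22], [0.59, 0.34, -0.56], [0.46, 0.26, -0.44]] + [[0.07,0.39,-0.47], [-0.12,-0.64,0.76], [0.01,0.03,-0.03]]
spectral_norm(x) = 0.75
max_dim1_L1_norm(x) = 1.22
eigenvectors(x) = [[-0.19, -0.29, 0.53], [-0.74, 0.75, -0.85], [-0.65, 0.59, 0.04]]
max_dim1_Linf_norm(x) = 0.47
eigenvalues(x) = [-0.0, -0.33, -0.6]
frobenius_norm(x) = 1.01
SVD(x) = [[0.38, 0.41, 0.83], [-0.22, -0.84, 0.51], [0.9, -0.37, -0.23]] @ diag([0.7469876988424636, 0.6820618819687654, 0.0009833327345300524]) @ [[0.34, 0.57, -0.75], [-0.92, 0.36, -0.14], [-0.2, -0.74, -0.65]]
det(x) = -0.00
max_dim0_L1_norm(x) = 1.09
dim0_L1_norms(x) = [1.09, 0.85, 0.92]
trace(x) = -0.93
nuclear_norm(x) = 1.43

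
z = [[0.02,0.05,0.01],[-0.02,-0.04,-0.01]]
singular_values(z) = [0.07, 0.0]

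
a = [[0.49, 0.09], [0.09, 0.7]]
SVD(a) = [[0.35, 0.94], [0.94, -0.35]] @ diag([0.7332931668593932, 0.4567068331406068]) @ [[0.35, 0.94], [0.94, -0.35]]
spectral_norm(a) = 0.73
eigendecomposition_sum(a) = [[0.40,-0.15], [-0.15,0.05]] + [[0.09, 0.24], [0.24, 0.65]]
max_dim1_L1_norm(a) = 0.79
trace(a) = 1.19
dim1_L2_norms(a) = [0.5, 0.71]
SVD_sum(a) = [[0.09, 0.24], [0.24, 0.65]] + [[0.40, -0.15], [-0.15, 0.05]]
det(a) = 0.33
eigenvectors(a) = [[-0.94, -0.35], [0.35, -0.94]]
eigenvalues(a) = [0.46, 0.73]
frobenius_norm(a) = 0.86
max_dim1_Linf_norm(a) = 0.7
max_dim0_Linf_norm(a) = 0.7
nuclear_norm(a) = 1.19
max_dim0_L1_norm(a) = 0.79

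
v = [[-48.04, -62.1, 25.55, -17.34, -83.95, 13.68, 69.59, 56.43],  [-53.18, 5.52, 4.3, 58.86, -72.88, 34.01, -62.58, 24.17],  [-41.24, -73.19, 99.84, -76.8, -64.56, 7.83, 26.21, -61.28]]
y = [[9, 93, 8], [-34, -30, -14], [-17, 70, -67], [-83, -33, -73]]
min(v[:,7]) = -61.28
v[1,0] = -53.18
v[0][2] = 25.55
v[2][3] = -76.8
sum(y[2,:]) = -14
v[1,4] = -72.88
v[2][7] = -61.28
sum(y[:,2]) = -146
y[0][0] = 9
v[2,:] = [-41.24, -73.19, 99.84, -76.8, -64.56, 7.83, 26.21, -61.28]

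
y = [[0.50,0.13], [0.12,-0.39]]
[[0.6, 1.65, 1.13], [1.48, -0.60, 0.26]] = y@[[2.02, 2.69, 2.26], [-3.18, 2.36, 0.03]]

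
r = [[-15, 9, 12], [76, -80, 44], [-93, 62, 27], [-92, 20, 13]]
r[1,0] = 76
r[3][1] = 20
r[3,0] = -92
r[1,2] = 44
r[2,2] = 27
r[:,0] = [-15, 76, -93, -92]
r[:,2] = [12, 44, 27, 13]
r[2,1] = 62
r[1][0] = 76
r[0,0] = -15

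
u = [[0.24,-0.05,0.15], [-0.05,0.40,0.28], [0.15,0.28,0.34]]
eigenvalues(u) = [-0.0, 0.32, 0.66]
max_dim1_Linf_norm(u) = 0.4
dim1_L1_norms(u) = [0.44, 0.73, 0.77]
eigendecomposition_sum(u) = [[-0.0, -0.00, 0.0], [-0.0, -0.00, 0.0], [0.00, 0.00, -0.00]] + [[0.22, -0.13, 0.08], [-0.13, 0.07, -0.04], [0.08, -0.04, 0.03]] + [[0.02, 0.08, 0.07], [0.08, 0.33, 0.32], [0.07, 0.32, 0.31]]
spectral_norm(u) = 0.66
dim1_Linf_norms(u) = [0.24, 0.4, 0.34]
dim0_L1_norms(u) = [0.44, 0.73, 0.77]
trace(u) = 0.98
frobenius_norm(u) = 0.73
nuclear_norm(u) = 0.98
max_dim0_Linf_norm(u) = 0.4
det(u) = -0.00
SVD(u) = [[-0.16, 0.84, -0.52], [-0.71, -0.47, -0.53], [-0.69, 0.28, 0.67]] @ diag([0.6619260659127812, 0.3191437587364797, 0.00106982464926075]) @ [[-0.16, -0.71, -0.69], [0.84, -0.47, 0.28], [0.52, 0.53, -0.67]]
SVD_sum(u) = [[0.02, 0.08, 0.07], [0.08, 0.33, 0.32], [0.07, 0.32, 0.31]] + [[0.22, -0.13, 0.08], [-0.13, 0.07, -0.04], [0.08, -0.04, 0.03]] + [[-0.00, -0.00, 0.00], [-0.00, -0.00, 0.0], [0.00, 0.00, -0.00]]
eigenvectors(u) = [[-0.52, -0.84, 0.16], [-0.53, 0.47, 0.71], [0.67, -0.28, 0.69]]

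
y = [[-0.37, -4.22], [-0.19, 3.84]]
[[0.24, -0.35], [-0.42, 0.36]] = y @ [[0.37, -0.08],[-0.09, 0.09]]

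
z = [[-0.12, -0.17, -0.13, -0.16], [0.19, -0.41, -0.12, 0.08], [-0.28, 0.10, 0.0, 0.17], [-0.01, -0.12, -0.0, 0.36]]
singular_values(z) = [0.54, 0.44, 0.29, 0.0]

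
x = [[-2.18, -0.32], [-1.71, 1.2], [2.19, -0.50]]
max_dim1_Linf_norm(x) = 2.19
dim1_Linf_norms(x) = [2.18, 1.71, 2.19]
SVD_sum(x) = [[-2.01, 0.44], [-1.88, 0.41], [2.19, -0.48]] + [[-0.17, -0.76],[0.17, 0.79],[-0.0, -0.02]]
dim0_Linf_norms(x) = [2.19, 1.2]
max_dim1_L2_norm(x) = 2.25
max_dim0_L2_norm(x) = 3.53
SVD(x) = [[-0.57, 0.69], [-0.53, -0.72], [0.62, 0.02]] @ diag([3.606598307326987, 1.12136017834865]) @ [[0.98, -0.21], [-0.21, -0.98]]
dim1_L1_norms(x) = [2.5, 2.91, 2.69]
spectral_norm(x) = 3.61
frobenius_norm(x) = 3.78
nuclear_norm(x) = 4.73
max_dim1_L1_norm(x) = 2.91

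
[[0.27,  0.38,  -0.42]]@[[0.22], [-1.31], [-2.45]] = [[0.59]]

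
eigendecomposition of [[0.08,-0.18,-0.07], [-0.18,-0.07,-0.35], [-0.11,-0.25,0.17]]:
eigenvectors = [[-0.40,-0.9,0.24],[-0.8,0.39,-0.67],[-0.46,0.19,0.71]]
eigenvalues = [-0.36, 0.17, 0.37]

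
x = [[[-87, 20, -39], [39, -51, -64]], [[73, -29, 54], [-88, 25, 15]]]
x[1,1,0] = -88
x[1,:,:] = [[73, -29, 54], [-88, 25, 15]]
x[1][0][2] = 54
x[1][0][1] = -29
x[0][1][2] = -64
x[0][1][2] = -64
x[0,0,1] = 20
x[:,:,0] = [[-87, 39], [73, -88]]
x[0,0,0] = -87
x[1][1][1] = 25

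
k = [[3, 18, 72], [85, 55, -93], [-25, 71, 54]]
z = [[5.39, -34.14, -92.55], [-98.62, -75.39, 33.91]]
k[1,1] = 55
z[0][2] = -92.55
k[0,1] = 18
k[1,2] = -93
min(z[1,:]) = -98.62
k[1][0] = 85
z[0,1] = -34.14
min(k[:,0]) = -25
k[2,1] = 71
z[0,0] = 5.39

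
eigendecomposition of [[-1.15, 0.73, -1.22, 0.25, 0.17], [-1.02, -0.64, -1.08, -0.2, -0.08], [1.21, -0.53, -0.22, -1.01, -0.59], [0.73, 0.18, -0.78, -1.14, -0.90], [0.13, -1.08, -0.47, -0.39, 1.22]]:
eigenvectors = [[(0.06+0j), (-0.59+0j), -0.59-0.00j, 0.39+0.00j, 0.09+0.00j], [(0.53+0j), (-0.22-0.53j), -0.22+0.53j, -0.33+0.00j, 0j], [0.53+0.00j, 0.12+0.24j, 0.12-0.24j, (-0.37+0j), (-0.11+0j)], [(0.58+0j), -0.30+0.34j, (-0.3-0.34j), 0.75+0.00j, (-0.28+0j)], [(0.31+0j), -0.01-0.20j, (-0.01+0.2j), -0.20+0.00j, 0.95+0.00j]]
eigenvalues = [(-2.09+0j), (-0.5+1.07j), (-0.5-1.07j), (-0.23+0j), (1.4+0j)]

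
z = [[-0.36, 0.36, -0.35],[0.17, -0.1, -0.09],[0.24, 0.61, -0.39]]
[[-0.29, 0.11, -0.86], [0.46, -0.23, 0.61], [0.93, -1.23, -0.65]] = z@ [[1.98, -1.76, 1.3],[-0.07, -1.07, -2.52],[-1.28, 0.4, -1.47]]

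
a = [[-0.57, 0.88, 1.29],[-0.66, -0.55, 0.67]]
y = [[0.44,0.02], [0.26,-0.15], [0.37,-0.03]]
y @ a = [[-0.26, 0.38, 0.58], [-0.05, 0.31, 0.23], [-0.19, 0.34, 0.46]]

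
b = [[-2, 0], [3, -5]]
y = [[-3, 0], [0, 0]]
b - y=[[1, 0], [3, -5]]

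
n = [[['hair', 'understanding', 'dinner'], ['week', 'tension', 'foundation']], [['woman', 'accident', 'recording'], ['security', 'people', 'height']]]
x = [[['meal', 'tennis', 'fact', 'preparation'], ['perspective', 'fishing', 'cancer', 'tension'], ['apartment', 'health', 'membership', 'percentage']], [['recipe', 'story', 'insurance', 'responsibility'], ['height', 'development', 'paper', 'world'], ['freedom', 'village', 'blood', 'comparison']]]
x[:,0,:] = [['meal', 'tennis', 'fact', 'preparation'], ['recipe', 'story', 'insurance', 'responsibility']]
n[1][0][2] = 'recording'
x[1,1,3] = 'world'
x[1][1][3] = 'world'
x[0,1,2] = 'cancer'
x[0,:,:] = [['meal', 'tennis', 'fact', 'preparation'], ['perspective', 'fishing', 'cancer', 'tension'], ['apartment', 'health', 'membership', 'percentage']]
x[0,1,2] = 'cancer'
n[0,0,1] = 'understanding'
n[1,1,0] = 'security'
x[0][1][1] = 'fishing'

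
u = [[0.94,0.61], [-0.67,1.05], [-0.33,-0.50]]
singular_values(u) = [1.31, 1.2]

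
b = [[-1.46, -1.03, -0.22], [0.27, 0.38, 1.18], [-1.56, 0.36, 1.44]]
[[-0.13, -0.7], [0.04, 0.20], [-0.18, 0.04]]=b @[[0.12, 0.08],[-0.05, 0.57],[0.02, -0.03]]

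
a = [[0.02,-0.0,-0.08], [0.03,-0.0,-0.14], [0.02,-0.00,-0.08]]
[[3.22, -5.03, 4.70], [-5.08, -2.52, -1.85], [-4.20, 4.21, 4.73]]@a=[[0.01, 0.00, 0.07], [-0.21, 0.00, 0.91], [0.14, 0.0, -0.63]]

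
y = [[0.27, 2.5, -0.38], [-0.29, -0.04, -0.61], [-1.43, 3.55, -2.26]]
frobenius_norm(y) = 5.17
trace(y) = -2.03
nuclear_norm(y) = 6.59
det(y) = 1.56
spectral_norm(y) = 4.97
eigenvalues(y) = [(0.51+0j), (-1.27+1.22j), (-1.27-1.22j)]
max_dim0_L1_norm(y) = 6.09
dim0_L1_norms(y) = [1.99, 6.09, 3.25]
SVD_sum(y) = [[-0.53, 1.96, -1.01], [-0.07, 0.26, -0.14], [-1.03, 3.81, -1.97]] + [[0.75,0.56,0.68], [-0.37,-0.27,-0.34], [-0.36,-0.27,-0.33]] + [[0.05, -0.01, -0.05], [0.15, -0.03, -0.14], [-0.04, 0.01, 0.04]]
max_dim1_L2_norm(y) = 4.44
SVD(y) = [[0.46, -0.82, -0.34],[0.06, 0.41, -0.91],[0.89, 0.40, 0.24]] @ diag([4.967029945982171, 1.3993067644024966, 0.22506464585488023]) @ [[-0.23, 0.86, -0.45], [-0.65, -0.48, -0.59], [-0.73, 0.15, 0.67]]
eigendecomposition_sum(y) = [[(0.4-0j),(0.61-0j),(-0.19-0j)], [0.01-0.00j,(0.01-0j),-0.00-0.00j], [(-0.2+0j),(-0.3+0j),0.09+0.00j]] + [[-0.07+0.20j, (0.95-0.54j), (-0.1+0.38j)], [-0.15-0.17j, (-0.03+1.21j), (-0.3-0.31j)], [(-0.62-0.14j), (1.92+2.75j), (-1.18-0.19j)]] + [[(-0.07-0.2j), (0.95+0.54j), (-0.1-0.38j)], [-0.15+0.17j, -0.03-1.21j, -0.30+0.31j], [-0.62+0.14j, (1.92-2.75j), -1.18+0.19j]]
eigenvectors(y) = [[(-0.9+0j), 0.03-0.29j, (0.03+0.29j)], [(-0.02+0j), 0.26+0.19j, (0.26-0.19j)], [0.44+0.00j, (0.9+0j), (0.9-0j)]]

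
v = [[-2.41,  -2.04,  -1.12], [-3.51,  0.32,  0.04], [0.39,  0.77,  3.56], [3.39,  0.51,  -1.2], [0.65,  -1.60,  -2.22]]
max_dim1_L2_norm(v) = 3.66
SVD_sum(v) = [[-2.72, -0.56, -0.02], [-3.30, -0.68, -0.02], [0.55, 0.11, 0.0], [3.34, 0.69, 0.02], [0.29, 0.06, 0.00]] + [[0.15, -0.68, -1.48], [-0.05, 0.20, 0.44], [-0.32, 1.45, 3.18], [0.11, -0.49, -1.08], [0.25, -1.13, -2.48]] + [[0.16, -0.8, 0.38], [-0.16, 0.80, -0.38], [0.16, -0.79, 0.38], [-0.06, 0.31, -0.15], [0.11, -0.53, 0.25]]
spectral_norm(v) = 5.58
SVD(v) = [[-0.5,-0.33,-0.53], [-0.60,0.10,0.53], [0.1,0.71,-0.52], [0.61,-0.24,0.21], [0.05,-0.56,-0.35]] @ diag([5.582914258094923, 4.908947665403414, 1.7038782835316575]) @ [[0.98,0.2,0.01], [-0.09,0.41,0.91], [-0.18,0.89,-0.42]]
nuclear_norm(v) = 12.20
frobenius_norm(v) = 7.63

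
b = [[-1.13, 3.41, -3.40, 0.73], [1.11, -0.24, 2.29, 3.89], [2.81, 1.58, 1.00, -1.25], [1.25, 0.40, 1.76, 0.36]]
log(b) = [[0.91+0.32j,2.52-1.57j,-1.78-1.01j,(-2.19+3.74j)], [-0.34-0.23j,(-0.03+1.11j),0.25+0.72j,(2.32-2.65j)], [1.13-0.23j,-0.59+1.15j,1.89+0.74j,-0.25-2.73j], [(0.07+0.08j),-0.33-0.41j,(0.81-0.26j),0.96+0.97j]]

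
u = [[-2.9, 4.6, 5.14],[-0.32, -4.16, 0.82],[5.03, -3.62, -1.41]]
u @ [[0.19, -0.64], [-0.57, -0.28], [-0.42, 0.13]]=[[-5.33, 1.24], [1.97, 1.48], [3.61, -2.39]]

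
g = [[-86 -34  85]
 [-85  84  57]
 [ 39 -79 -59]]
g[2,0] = 39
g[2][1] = -79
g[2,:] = [39, -79, -59]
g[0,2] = 85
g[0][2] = 85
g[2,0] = 39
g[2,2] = -59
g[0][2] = 85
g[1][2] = 57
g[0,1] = -34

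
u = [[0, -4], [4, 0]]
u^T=[[0, 4], [-4, 0]]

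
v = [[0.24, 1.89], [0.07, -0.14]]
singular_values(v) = [1.91, 0.09]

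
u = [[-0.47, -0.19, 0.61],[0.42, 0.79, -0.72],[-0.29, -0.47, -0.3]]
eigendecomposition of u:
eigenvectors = [[-0.26+0.00j, -0.84+0.00j, -0.84-0.00j], [0.92+0.00j, 0.36-0.15j, (0.36+0.15j)], [(-0.3+0j), (0.07-0.37j), (0.07+0.37j)]]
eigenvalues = [(0.9+0j), (-0.44+0.23j), (-0.44-0.23j)]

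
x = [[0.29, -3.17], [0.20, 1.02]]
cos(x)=[[1.24, 2.10], [-0.13, 0.76]]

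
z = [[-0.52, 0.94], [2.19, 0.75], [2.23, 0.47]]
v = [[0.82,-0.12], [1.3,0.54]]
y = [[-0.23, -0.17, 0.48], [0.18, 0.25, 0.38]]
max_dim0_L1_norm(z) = 4.94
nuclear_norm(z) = 4.31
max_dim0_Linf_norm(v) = 1.3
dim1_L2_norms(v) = [0.83, 1.41]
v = y @ z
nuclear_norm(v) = 1.97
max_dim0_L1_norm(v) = 2.12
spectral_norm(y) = 0.62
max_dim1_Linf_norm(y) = 0.48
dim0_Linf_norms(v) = [1.3, 0.54]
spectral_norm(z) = 3.25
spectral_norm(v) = 1.59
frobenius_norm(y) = 0.74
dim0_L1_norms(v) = [2.12, 0.66]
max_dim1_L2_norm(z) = 2.31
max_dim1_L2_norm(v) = 1.41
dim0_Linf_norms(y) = [0.23, 0.25, 0.48]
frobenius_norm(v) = 1.63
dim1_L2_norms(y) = [0.56, 0.49]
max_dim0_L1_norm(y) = 0.86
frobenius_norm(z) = 3.42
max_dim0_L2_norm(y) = 0.61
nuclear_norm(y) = 1.03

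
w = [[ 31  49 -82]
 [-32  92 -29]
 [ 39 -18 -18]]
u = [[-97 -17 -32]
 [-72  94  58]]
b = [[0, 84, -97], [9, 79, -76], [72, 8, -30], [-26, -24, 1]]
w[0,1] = 49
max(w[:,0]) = 39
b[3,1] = -24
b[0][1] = 84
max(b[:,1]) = 84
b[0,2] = -97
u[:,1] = [-17, 94]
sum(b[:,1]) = 147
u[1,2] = 58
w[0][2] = -82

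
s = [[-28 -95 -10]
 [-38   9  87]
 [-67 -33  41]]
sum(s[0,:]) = -133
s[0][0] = -28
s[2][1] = -33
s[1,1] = 9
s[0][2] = -10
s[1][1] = 9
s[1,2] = 87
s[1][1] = 9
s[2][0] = -67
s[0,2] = -10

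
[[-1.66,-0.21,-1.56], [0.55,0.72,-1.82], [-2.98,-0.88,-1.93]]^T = [[-1.66, 0.55, -2.98],[-0.21, 0.72, -0.88],[-1.56, -1.82, -1.93]]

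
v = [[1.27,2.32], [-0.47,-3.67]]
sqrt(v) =[[(1.07-0.1j),0.53-0.96j], [-0.11+0.19j,(-0.05+1.95j)]]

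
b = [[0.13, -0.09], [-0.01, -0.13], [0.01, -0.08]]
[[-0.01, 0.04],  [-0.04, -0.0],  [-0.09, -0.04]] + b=[[0.12, -0.05], [-0.05, -0.13], [-0.08, -0.12]]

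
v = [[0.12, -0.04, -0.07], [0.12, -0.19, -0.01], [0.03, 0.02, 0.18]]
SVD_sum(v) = [[0.08, -0.09, -0.04], [0.13, -0.16, -0.07], [-0.03, 0.04, 0.02]] + [[-0.01, 0.01, -0.03], [0.02, -0.01, 0.06], [0.05, -0.03, 0.16]] + [[0.05, 0.05, -0.01],[-0.03, -0.02, 0.00],[0.02, 0.01, -0.00]]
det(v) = -0.00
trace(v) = 0.11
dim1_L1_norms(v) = [0.23, 0.32, 0.23]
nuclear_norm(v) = 0.52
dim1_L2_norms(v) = [0.14, 0.22, 0.18]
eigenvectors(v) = [[(0.12+0j), 0.77+0.00j, 0.77-0.00j], [(0.99+0j), (0.29-0.02j), 0.29+0.02j], [(-0.07+0j), -0.41-0.38j, -0.41+0.38j]]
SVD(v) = [[-0.49, -0.14, -0.86], [-0.85, 0.32, 0.43], [0.21, 0.94, -0.28]] @ diag([0.25352059041996217, 0.1857887570019981, 0.08006152637045032]) @ [[-0.61, 0.73, 0.32],[0.26, -0.19, 0.94],[-0.75, -0.66, 0.07]]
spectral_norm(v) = 0.25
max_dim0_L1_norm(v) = 0.27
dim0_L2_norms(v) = [0.17, 0.2, 0.19]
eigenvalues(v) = [(-0.17+0j), (0.14+0.04j), (0.14-0.04j)]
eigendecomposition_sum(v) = [[0.01-0.00j, -0.02+0.00j, 0.00-0.00j], [0.07-0.00j, -0.18+0.00j, 0.01-0.00j], [(-0+0j), (0.01-0j), -0.00+0.00j]] + [[(0.06+0.1j), -0.01-0.00j, (-0.04+0.15j)], [0.02+0.03j, (-0-0j), -0.01+0.06j], [(0.02-0.08j), 0.01j, (0.09-0.06j)]] + [[(0.06-0.1j), (-0.01+0j), -0.04-0.15j], [(0.02-0.03j), (-0+0j), -0.01-0.06j], [0.02+0.08j, 0.00-0.01j, 0.09+0.06j]]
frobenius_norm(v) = 0.32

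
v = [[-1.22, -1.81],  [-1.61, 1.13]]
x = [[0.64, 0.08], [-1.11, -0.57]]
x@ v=[[-0.91, -1.07], [2.27, 1.37]]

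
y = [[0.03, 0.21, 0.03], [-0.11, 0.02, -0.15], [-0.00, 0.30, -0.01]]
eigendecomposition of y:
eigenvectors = [[0.80+0.00j, (0.46-0.15j), (0.46+0.15j)], [-0.02+0.00j, (0.06+0.57j), (0.06-0.57j)], [(-0.59+0j), 0.66+0.00j, 0.66-0.00j]]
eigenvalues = [0j, (0.02+0.26j), (0.02-0.26j)]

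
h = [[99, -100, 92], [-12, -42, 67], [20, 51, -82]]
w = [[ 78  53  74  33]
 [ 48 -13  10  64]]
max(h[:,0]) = 99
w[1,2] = 10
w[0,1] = 53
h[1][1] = -42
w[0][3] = 33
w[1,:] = [48, -13, 10, 64]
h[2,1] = 51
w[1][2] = 10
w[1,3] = 64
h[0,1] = -100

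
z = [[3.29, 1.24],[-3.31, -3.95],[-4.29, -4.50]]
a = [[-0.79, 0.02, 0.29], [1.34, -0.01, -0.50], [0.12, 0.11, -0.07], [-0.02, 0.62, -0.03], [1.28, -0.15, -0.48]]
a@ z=[[-3.91, -2.36], [6.59, 3.95], [0.33, 0.03], [-1.99, -2.34], [6.77, 4.34]]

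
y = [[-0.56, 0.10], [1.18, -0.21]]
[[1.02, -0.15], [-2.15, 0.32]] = y @ [[-2.3, -0.28], [-2.67, -3.09]]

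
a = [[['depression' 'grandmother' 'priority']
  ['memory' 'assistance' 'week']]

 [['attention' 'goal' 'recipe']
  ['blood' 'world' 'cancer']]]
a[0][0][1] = 'grandmother'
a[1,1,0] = 'blood'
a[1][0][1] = 'goal'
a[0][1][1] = 'assistance'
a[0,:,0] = ['depression', 'memory']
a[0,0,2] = 'priority'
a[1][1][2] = 'cancer'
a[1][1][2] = 'cancer'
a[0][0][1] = 'grandmother'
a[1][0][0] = 'attention'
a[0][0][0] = 'depression'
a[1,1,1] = 'world'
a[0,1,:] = ['memory', 'assistance', 'week']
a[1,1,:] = ['blood', 'world', 'cancer']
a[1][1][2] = 'cancer'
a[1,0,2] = 'recipe'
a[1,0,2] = 'recipe'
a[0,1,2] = 'week'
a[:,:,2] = [['priority', 'week'], ['recipe', 'cancer']]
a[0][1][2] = 'week'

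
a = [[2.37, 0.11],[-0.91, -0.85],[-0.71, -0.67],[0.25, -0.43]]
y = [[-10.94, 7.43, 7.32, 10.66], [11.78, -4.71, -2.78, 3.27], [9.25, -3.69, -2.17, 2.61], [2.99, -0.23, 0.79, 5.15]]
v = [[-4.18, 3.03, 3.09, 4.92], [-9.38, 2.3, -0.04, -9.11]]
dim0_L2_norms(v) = [10.27, 3.8, 3.09, 10.35]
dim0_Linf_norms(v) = [9.38, 3.03, 3.09, 9.11]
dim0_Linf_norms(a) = [2.37, 0.85]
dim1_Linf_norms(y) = [10.94, 11.78, 9.25, 5.15]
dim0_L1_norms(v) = [13.56, 5.33, 3.13, 14.03]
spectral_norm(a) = 2.71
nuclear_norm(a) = 3.73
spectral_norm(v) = 13.28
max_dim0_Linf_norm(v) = 9.38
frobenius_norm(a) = 2.89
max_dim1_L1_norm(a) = 2.48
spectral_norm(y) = 22.55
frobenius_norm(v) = 15.38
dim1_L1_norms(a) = [2.48, 1.76, 1.38, 0.68]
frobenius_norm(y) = 25.85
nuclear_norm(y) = 35.19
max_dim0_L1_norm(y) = 34.96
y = a @ v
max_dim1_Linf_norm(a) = 2.37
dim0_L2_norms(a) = [2.65, 1.17]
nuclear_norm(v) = 21.05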